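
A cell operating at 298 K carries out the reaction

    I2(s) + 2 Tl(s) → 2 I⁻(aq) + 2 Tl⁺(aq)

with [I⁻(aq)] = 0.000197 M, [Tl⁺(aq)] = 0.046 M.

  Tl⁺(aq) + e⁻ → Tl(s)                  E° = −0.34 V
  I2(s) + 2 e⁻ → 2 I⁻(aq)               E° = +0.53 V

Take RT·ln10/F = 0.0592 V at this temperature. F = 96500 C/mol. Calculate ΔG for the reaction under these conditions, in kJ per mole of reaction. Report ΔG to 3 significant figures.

−226 kJ/mol

E°cell = +0.53 − (−0.34) = +0.87 V; the balanced reaction transfers n = 2 electrons.
Q = [I⁻(aq)]^2·[Tl⁺(aq)]^2 = 8.21×10^−11, so log Q = −10.086 and E = +0.87 − (0.0592/2)(−10.086) = +1.1685 V.
Then ΔG = −nFE = −2 × 96500 × +1.1685 J/mol = −226 kJ/mol.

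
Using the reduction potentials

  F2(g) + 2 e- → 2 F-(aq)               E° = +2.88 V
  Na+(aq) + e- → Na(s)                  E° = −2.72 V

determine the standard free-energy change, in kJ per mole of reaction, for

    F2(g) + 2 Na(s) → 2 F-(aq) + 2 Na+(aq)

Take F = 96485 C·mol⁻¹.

−1081 kJ/mol

In the reaction as written F2(g) is reduced, so the F₂/F⁻ couple is the cathode and Na⁺/Na is the anode.
E°cell = +2.88 − (−2.72) = +5.60 V; balancing electrons gives n = 2.
ΔG° = −nFE°cell = −(2)(96485)(+5.60) J/mol = −1081 kJ/mol.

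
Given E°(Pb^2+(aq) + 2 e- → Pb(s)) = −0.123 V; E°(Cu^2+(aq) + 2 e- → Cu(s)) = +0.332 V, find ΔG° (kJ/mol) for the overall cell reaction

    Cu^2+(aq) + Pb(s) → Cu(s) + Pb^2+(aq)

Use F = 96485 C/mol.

In the reaction as written Cu^2+(aq) is reduced, so the Cu²⁺/Cu couple is the cathode and Pb²⁺/Pb is the anode.
E°cell = +0.332 − (−0.123) = +0.455 V; balancing electrons gives n = 2.
ΔG° = −nFE°cell = −(2)(96485)(+0.455) J/mol = −87.8 kJ/mol.

−87.8 kJ/mol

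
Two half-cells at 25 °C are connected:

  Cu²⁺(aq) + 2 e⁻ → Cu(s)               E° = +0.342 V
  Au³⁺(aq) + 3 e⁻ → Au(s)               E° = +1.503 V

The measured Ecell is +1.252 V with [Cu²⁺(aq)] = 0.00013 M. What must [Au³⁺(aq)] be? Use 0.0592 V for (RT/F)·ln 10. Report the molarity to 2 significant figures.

Au³⁺/Au is the cathode (higher E°); E°cell = +1.503 − (+0.342) = +1.161 V with n = 6.
From the Nernst equation, log Q = n(E° − E)/0.0592 = 6·(+1.161 − (+1.252))/0.0592 = −9.223.
The balanced reaction is 2 Au³⁺(aq) + 3 Cu(s) → 2 Au(s) + 3 Cu²⁺(aq), so Q = [Cu²⁺(aq)]^3 / [Au³⁺(aq)]^2.
Isolating [Au³⁺(aq)] in Q = 10^{−9.223} yields log [Au³⁺(aq)] = −1.218, i.e. 0.061 M.

0.061 M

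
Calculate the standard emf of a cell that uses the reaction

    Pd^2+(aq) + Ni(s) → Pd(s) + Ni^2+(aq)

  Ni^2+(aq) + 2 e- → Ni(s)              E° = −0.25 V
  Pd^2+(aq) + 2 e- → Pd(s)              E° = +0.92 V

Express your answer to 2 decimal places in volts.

+1.17 V

In the reaction as written, Pd^2+(aq) is reduced (cathode) and Ni^2+(aq) is produced by oxidation at the anode.
E°cell = E°(cathode) − E°(anode) = +0.92 − (−0.25) = +1.17 V.
The positive value indicates the reaction is spontaneous as written.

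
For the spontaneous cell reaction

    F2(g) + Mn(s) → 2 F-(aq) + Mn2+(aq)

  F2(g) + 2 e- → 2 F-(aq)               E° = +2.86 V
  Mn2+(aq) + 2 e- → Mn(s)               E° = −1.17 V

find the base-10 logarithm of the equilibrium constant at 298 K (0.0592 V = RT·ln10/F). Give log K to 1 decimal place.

log K = 136.1

The F₂/F⁻ couple is reduced (cathode); E°cell = +2.86 − (−1.17) = +4.03 V with n = 2.
At equilibrium E = 0, so log K = nE°cell / 0.0592 = (2)(+4.03) / 0.0592 = 136.1.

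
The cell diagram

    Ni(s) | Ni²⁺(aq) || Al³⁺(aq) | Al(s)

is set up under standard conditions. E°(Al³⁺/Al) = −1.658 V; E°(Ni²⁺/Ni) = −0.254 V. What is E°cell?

−1.404 V

By convention the left-hand electrode in cell notation is the anode (oxidation) and the right-hand electrode is the cathode (reduction).
E°cell = E°(right) − E°(left) = −1.658 − (−0.254) = −1.404 V.
The negative sign shows that, as written, the cell would require an external voltage to drive the reaction.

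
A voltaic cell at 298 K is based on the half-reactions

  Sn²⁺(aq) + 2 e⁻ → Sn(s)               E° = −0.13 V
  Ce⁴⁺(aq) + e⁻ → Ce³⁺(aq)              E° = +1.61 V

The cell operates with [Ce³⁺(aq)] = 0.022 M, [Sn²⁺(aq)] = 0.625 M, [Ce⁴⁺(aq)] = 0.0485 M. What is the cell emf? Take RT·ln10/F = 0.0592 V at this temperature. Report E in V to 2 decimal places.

+1.77 V

Since E°(Ce⁴⁺/Ce³⁺) > E°(Sn²⁺/Sn), Ce⁴⁺/Ce³⁺ serves as the cathode.
The standard potential is +1.61 − (−0.13) = +1.74 V and the balanced reaction transfers n = 2 electrons.
For the overall reaction 2 Ce⁴⁺(aq) + Sn(s) → 2 Ce³⁺(aq) + Sn²⁺(aq), Q = ([Ce³⁺(aq)]^2·[Sn²⁺(aq)]) / [Ce⁴⁺(aq)]^2 = 0.129, giving log Q = −0.891.
E = E° − (0.0592/n)·log Q = +1.74 − (0.0592/2)(−0.891) = +1.77 V.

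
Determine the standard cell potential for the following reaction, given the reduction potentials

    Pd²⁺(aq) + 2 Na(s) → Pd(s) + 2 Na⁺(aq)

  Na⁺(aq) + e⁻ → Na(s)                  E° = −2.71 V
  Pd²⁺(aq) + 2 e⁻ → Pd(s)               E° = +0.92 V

Pd²⁺(aq) gains electrons, so the Pd²⁺/Pd couple is the cathode; the Na⁺/Na couple is the anode.
E°cell = E°(cathode) − E°(anode) = +0.92 − (−2.71) = +3.63 V.

+3.63 V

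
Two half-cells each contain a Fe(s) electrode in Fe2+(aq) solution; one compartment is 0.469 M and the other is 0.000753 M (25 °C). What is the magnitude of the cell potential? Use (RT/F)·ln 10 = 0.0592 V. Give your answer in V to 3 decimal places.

0.083 V

For a concentration cell E°cell = 0, since both electrodes use the same couple.
The compartment with the higher Fe2+(aq) concentration (0.469 M) acts as the cathode; ions are reduced there and produced at the dilute (0.000753 M) anode.
With n = 2, Ecell = −(0.0592/2)·log([dilute]/[conc]) = −(0.0592/2)·log(0.000753/0.469) = +0.083 V.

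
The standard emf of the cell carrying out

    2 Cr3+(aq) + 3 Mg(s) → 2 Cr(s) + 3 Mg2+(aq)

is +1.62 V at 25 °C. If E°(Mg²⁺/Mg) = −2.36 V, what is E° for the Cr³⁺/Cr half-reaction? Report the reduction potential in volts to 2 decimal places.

In the reaction as written the Cr³⁺/Cr couple is reduced (cathode) and Mg²⁺/Mg is oxidized (anode), so E°cell = E°(Cr³⁺/Cr) − E°(Mg²⁺/Mg).
E°(Cr³⁺/Cr) = E°cell + E°(anode) = +1.62 + (−2.36) = −0.74 V.

−0.74 V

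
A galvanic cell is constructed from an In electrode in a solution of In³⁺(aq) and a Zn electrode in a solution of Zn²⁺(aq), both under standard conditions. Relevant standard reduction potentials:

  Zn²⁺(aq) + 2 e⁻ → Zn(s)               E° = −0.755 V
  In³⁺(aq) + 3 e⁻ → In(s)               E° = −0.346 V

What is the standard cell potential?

+0.409 V

The In³⁺/In couple has the higher E°, so In ion is reduced (cathode) and Zn is oxidized (anode).
E°cell = E°(cathode) − E°(anode) = −0.346 − (−0.755) = +0.409 V.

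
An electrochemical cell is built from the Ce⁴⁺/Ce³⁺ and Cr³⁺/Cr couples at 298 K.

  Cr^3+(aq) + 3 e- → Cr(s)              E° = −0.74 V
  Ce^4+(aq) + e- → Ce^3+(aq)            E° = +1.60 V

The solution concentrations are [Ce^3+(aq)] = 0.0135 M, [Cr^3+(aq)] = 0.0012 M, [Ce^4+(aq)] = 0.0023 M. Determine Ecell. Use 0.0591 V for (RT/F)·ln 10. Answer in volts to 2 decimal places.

+2.35 V

Since E°(Ce⁴⁺/Ce³⁺) > E°(Cr³⁺/Cr), Ce⁴⁺/Ce³⁺ serves as the cathode.
E°cell = E°cat − E°an = +1.60 − (−0.74) = +2.34 V; n = 3.
The balanced reaction is 3 Ce^4+(aq) + Cr(s) → 3 Ce^3+(aq) + Cr^3+(aq), so Q = ([Ce^3+(aq)]^3·[Cr^3+(aq)]) / [Ce^4+(aq)]^3 = 0.243 and log Q = −0.615.
Applying E = E° − (RT ln10/nF)·log Q gives +2.34 − (0.0591/3)(−0.615) = +2.35 V.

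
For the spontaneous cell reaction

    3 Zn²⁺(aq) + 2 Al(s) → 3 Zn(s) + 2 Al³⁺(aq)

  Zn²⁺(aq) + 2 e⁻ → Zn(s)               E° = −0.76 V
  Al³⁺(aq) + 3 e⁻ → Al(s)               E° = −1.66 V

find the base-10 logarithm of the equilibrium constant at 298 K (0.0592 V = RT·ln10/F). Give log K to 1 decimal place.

The Zn²⁺/Zn couple is reduced (cathode); E°cell = −0.76 − (−1.66) = +0.90 V with n = 6.
At equilibrium E = 0, so log K = nE°cell / 0.0592 = (6)(+0.90) / 0.0592 = 91.2.

log K = 91.2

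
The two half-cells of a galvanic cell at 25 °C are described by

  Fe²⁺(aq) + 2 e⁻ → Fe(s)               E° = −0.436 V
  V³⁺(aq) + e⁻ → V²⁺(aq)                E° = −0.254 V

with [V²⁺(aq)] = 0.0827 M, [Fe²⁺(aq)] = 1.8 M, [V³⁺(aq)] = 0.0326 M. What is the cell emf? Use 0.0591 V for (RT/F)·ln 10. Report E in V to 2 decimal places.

+0.15 V

Since E°(V³⁺/V²⁺) > E°(Fe²⁺/Fe), V³⁺/V²⁺ serves as the cathode.
E°cell = −0.254 − (−0.436) = +0.182 V, with n = 2 electrons transferred.
The balanced reaction is 2 V³⁺(aq) + Fe(s) → 2 V²⁺(aq) + Fe²⁺(aq), so Q = ([V²⁺(aq)]^2·[Fe²⁺(aq)]) / [V³⁺(aq)]^2 = 11.6 and log Q = 1.064.
E = E° − (0.0591/n)·log Q = +0.182 − (0.0591/2)(1.064) = +0.15 V.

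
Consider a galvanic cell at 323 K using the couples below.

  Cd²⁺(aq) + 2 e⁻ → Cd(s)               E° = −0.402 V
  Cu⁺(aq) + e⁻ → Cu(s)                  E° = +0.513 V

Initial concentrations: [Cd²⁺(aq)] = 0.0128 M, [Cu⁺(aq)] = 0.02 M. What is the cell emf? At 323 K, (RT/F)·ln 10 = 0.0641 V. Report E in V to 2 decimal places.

The Cu⁺/Cu couple has the more positive E°, so it is the cathode; Cd²⁺/Cd is the anode.
The standard potential is +0.513 − (−0.402) = +0.915 V and the balanced reaction transfers n = 2 electrons.
Balancing gives 2 Cu⁺(aq) + Cd(s) → 2 Cu(s) + Cd²⁺(aq); hence Q = [Cd²⁺(aq)] / [Cu⁺(aq)]^2 = 32 (log Q = 1.505).
By the Nernst equation, E = +0.915 − (0.0641/2)·(1.505) = +0.87 V.

+0.87 V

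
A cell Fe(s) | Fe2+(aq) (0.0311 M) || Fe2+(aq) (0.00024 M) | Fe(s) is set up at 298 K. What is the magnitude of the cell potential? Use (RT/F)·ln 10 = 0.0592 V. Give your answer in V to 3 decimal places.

For a concentration cell E°cell = 0, since both electrodes use the same couple.
The compartment with the higher Fe2+(aq) concentration (0.0311 M) acts as the cathode; ions are reduced there and produced at the dilute (0.00024 M) anode.
With n = 2, Ecell = −(0.0592/2)·log([dilute]/[conc]) = −(0.0592/2)·log(0.00024/0.0311) = +0.063 V.

0.063 V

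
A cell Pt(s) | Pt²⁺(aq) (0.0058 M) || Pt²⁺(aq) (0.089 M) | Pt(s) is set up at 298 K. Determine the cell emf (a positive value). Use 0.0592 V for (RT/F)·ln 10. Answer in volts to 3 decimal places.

For a concentration cell E°cell = 0, since both electrodes use the same couple.
The compartment with the higher Pt²⁺(aq) concentration (0.089 M) acts as the cathode; ions are reduced there and produced at the dilute (0.0058 M) anode.
With n = 2, Ecell = −(0.0592/2)·log([dilute]/[conc]) = −(0.0592/2)·log(0.0058/0.089) = +0.035 V.

0.035 V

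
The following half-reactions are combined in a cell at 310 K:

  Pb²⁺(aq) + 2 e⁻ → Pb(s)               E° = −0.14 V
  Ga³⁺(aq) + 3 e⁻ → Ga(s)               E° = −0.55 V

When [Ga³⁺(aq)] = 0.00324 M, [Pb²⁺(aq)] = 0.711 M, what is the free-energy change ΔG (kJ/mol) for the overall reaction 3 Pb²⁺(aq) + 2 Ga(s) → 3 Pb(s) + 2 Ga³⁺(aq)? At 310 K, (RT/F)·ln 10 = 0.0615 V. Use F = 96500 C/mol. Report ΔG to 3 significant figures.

The standard cell potential is −0.14 − (−0.55) = +0.41 V, with n = 6 electrons in the balanced equation.
Q = [Ga³⁺(aq)]^2 / [Pb²⁺(aq)]^3 = 2.92×10^−5, so log Q = −4.535 and E = +0.41 − (0.0615/6)(−4.535) = +0.4565 V.
Finally ΔG = −nFE = −(6)(96500 C/mol)(+0.4565 V) = −264 kJ/mol.

−264 kJ/mol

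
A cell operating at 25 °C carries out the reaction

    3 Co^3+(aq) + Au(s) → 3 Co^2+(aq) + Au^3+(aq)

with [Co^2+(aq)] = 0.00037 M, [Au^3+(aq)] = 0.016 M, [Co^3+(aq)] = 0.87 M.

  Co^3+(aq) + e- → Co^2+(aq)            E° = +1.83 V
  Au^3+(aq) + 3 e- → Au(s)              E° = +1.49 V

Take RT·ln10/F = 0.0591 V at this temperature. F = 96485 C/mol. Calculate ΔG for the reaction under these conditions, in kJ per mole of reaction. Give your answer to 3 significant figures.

−166 kJ/mol

The standard cell potential is +1.83 − (+1.49) = +0.34 V, with n = 3 electrons in the balanced equation.
Q = ([Co^2+(aq)]^3·[Au^3+(aq)]) / [Co^3+(aq)]^3 = 1.23×10^−12, so log Q = −11.910 and E = +0.34 − (0.0591/3)(−11.910) = +0.5746 V.
Then ΔG = −nFE = −3 × 96485 × +0.5746 J/mol = −166 kJ/mol.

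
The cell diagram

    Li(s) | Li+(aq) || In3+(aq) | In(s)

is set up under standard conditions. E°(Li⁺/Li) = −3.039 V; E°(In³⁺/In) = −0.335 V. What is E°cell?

+2.704 V

By convention the left-hand electrode in cell notation is the anode (oxidation) and the right-hand electrode is the cathode (reduction).
E°cell = E°(right) − E°(left) = −0.335 − (−3.039) = +2.704 V.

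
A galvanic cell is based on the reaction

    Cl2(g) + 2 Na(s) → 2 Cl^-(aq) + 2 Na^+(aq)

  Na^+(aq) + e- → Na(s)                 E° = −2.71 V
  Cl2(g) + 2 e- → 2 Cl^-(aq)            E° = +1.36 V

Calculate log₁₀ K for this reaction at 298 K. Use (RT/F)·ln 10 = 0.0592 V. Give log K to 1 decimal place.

The Cl₂/Cl⁻ couple is reduced (cathode); E°cell = +1.36 − (−2.71) = +4.07 V with n = 2.
At equilibrium E = 0, so log K = nE°cell / 0.0592 = (2)(+4.07) / 0.0592 = 137.5.

log K = 137.5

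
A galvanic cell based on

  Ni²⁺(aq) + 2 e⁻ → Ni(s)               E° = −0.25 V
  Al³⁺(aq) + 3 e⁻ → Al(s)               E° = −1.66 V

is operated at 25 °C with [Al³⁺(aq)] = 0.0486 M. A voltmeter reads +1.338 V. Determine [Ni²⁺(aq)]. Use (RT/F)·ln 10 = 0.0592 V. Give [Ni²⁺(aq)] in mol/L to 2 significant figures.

Ni²⁺/Ni is the cathode (higher E°); E°cell = −0.25 − (−1.66) = +1.41 V with n = 6.
Since E = E° − (0.0592/n)·log Q, log Q = n(E° − E)/0.0592 = 7.297.
For 3 Ni²⁺(aq) + 2 Al(s) → 3 Ni(s) + 2 Al³⁺(aq), the reaction quotient is Q = [Al³⁺(aq)]^2 / [Ni²⁺(aq)]^3.
Isolating [Ni²⁺(aq)] in Q = 10^{7.297} yields log [Ni²⁺(aq)] = −3.308, i.e. 0.00049 M.

0.00049 M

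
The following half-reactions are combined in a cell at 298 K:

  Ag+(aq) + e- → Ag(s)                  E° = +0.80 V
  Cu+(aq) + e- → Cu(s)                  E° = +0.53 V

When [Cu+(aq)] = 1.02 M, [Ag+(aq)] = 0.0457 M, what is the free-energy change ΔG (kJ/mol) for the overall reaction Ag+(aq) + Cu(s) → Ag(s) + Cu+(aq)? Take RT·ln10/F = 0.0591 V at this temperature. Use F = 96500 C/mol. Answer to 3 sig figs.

E°cell = +0.80 − (+0.53) = +0.27 V; the balanced reaction transfers n = 1 electron.
The reaction quotient is [Cu+(aq)] / [Ag+(aq)] = 22.3; by Nernst, E = +0.27 − (0.0591/1)(1.349) = +0.1903 V.
ΔG = −nFE = −(1)(96500)(+0.1903) J/mol = −18.4 kJ/mol.

−18.4 kJ/mol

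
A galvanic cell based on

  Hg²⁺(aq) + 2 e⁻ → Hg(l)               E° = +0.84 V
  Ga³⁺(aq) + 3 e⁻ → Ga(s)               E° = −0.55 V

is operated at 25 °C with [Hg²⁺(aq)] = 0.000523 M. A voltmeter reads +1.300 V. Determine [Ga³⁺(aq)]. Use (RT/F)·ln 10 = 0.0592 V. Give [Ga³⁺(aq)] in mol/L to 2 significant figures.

0.44 M

With Hg²⁺/Hg at the cathode and Ga³⁺/Ga at the anode, E°cell = +0.84 − (−0.55) = +1.39 V (n = 6).
Rearranging E = E° − (0.0592/n)·log Q gives log Q = 6(+1.39 − (+1.300))/0.0592 = 9.122.
For 3 Hg²⁺(aq) + 2 Ga(s) → 3 Hg(l) + 2 Ga³⁺(aq), the reaction quotient is Q = [Ga³⁺(aq)]^2 / [Hg²⁺(aq)]^3.
Isolating [Ga³⁺(aq)] in Q = 10^{9.122} yields log [Ga³⁺(aq)] = −0.361, i.e. 0.44 M.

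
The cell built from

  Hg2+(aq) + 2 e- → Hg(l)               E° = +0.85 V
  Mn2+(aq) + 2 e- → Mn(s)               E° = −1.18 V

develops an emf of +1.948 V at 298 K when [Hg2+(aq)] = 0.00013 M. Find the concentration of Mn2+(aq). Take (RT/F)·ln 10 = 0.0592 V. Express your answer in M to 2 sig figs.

0.077 M

Hg²⁺/Hg is the cathode (higher E°); E°cell = +0.85 − (−1.18) = +2.03 V with n = 2.
From the Nernst equation, log Q = n(E° − E)/0.0592 = 2·(+2.03 − (+1.948))/0.0592 = 2.770.
Balancing electrons gives Hg2+(aq) + Mn(s) → Hg(l) + Mn2+(aq); thus Q = [Mn2+(aq)] / [Hg2+(aq)].
Solving for the unknown gives log [Mn2+(aq)] = −1.116, so [Mn2+(aq)] ≈ 0.077 M.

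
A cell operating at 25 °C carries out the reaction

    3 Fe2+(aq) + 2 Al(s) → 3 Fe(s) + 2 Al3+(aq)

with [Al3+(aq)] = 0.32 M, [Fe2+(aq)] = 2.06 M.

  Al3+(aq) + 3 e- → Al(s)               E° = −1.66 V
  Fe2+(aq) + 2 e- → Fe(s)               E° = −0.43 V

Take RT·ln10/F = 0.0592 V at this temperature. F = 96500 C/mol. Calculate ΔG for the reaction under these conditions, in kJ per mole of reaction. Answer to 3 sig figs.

−723 kJ/mol

E°cell = −0.43 − (−1.66) = +1.23 V; the balanced reaction transfers n = 6 electrons.
Here Q = [Al3+(aq)]^2 / [Fe2+(aq)]^3 = 0.0117 (log Q = −1.931), giving E = +1.23 − (0.0592/6)·(−1.931) = +1.2491 V.
Then ΔG = −nFE = −6 × 96500 × +1.2491 J/mol = −723 kJ/mol.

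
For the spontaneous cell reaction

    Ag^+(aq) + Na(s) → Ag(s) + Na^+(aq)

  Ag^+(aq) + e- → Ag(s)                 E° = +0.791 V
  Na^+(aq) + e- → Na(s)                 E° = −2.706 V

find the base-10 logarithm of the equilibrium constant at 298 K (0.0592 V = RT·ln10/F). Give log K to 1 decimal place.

The Ag⁺/Ag couple is reduced (cathode); E°cell = +0.791 − (−2.706) = +3.497 V with n = 1.
At equilibrium E = 0, so log K = nE°cell / 0.0592 = (1)(+3.497) / 0.0592 = 59.1.

log K = 59.1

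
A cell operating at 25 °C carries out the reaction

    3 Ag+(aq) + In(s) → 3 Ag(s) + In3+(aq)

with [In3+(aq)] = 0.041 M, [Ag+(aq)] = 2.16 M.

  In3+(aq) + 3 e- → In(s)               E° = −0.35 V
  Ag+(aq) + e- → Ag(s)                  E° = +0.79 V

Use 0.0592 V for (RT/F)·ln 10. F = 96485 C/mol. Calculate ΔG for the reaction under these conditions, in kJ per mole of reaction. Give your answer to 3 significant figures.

−344 kJ/mol

The standard cell potential is +0.79 − (−0.35) = +1.14 V, with n = 3 electrons in the balanced equation.
Here Q = [In3+(aq)] / [Ag+(aq)]^3 = 0.00407 (log Q = −2.391), giving E = +1.14 − (0.0592/3)·(−2.391) = +1.1872 V.
Then ΔG = −nFE = −3 × 96485 × +1.1872 J/mol = −344 kJ/mol.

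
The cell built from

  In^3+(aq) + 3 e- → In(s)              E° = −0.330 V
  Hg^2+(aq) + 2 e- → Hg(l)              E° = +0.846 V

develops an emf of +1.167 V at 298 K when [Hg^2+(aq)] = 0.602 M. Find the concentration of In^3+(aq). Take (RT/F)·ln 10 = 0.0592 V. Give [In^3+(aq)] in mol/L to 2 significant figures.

1.3 M

With Hg²⁺/Hg at the cathode and In³⁺/In at the anode, E°cell = +0.846 − (−0.330) = +1.176 V (n = 6).
Rearranging E = E° − (0.0592/n)·log Q gives log Q = 6(+1.176 − (+1.167))/0.0592 = 0.912.
Balancing electrons gives 3 Hg^2+(aq) + 2 In(s) → 3 Hg(l) + 2 In^3+(aq); thus Q = [In^3+(aq)]^2 / [Hg^2+(aq)]^3.
Solving for the unknown gives log [In^3+(aq)] = 0.125, so [In^3+(aq)] ≈ 1.3 M.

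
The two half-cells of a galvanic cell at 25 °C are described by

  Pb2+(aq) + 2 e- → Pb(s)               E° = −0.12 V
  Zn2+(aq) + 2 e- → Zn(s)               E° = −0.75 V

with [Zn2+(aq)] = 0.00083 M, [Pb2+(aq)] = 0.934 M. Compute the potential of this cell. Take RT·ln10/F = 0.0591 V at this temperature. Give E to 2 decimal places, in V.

+0.72 V

Pb²⁺/Pb is reduced (cathode, E° = −0.12 V) and Zn²⁺/Zn is oxidized (anode).
The standard potential is −0.12 − (−0.75) = +0.63 V and the balanced reaction transfers n = 2 electrons.
For the overall reaction Pb2+(aq) + Zn(s) → Pb(s) + Zn2+(aq), Q = [Zn2+(aq)] / [Pb2+(aq)] = 0.000889, giving log Q = −3.051.
Applying E = E° − (RT ln10/nF)·log Q gives +0.63 − (0.0591/2)(−3.051) = +0.72 V.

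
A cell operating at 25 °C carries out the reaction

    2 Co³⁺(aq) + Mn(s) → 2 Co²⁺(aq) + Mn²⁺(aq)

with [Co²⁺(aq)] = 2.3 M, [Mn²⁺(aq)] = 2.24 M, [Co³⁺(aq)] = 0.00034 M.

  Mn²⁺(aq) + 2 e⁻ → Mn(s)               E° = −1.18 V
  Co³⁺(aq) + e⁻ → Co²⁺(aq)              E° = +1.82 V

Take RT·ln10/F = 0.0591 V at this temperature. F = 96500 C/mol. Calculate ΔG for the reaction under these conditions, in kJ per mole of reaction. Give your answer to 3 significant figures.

−533 kJ/mol

The standard cell potential is +1.82 − (−1.18) = +3.00 V, with n = 2 electrons in the balanced equation.
The reaction quotient is ([Co²⁺(aq)]^2·[Mn²⁺(aq)]) / [Co³⁺(aq)]^2 = 1.03×10^8; by Nernst, E = +3.00 − (0.0591/2)(8.011) = +2.7633 V.
ΔG = −nFE = −(2)(96500)(+2.7633) J/mol = −533 kJ/mol.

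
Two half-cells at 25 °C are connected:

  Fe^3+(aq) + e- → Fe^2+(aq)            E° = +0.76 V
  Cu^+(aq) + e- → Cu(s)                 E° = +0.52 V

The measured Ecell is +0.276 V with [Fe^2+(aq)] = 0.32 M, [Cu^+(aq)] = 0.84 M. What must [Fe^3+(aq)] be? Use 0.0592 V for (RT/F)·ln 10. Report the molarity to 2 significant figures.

Fe³⁺/Fe²⁺ is the cathode (higher E°); E°cell = +0.76 − (+0.52) = +0.24 V with n = 1.
Since E = E° − (0.0592/n)·log Q, log Q = n(E° − E)/0.0592 = −0.608.
Balancing electrons gives Fe^3+(aq) + Cu(s) → Fe^2+(aq) + Cu^+(aq); thus Q = ([Fe^2+(aq)]·[Cu^+(aq)]) / [Fe^3+(aq)].
Isolating [Fe^3+(aq)] in Q = 10^{−0.608} yields log [Fe^3+(aq)] = 0.037, i.e. 1.1 M.

1.1 M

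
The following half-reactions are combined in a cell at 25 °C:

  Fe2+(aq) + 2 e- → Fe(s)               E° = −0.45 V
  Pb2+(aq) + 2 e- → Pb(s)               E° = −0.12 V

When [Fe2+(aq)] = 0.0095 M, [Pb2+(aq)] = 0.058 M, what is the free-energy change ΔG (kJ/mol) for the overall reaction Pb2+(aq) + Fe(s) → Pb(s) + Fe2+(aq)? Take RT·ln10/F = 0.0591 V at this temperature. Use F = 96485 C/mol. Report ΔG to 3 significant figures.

E°cell = −0.12 − (−0.45) = +0.33 V; the balanced reaction transfers n = 2 electrons.
Q = [Fe2+(aq)] / [Pb2+(aq)] = 0.164, so log Q = −0.786 and E = +0.33 − (0.0591/2)(−0.786) = +0.3532 V.
Then ΔG = −nFE = −2 × 96485 × +0.3532 J/mol = −68.2 kJ/mol.

−68.2 kJ/mol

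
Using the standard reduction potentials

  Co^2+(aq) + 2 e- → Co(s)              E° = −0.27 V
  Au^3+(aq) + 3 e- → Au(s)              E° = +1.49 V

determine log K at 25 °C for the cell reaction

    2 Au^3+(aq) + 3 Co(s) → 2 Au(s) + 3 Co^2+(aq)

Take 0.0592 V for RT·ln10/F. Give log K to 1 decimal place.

log K = 178.4

The Au³⁺/Au couple is reduced (cathode); E°cell = +1.49 − (−0.27) = +1.76 V with n = 6.
At equilibrium E = 0, so log K = nE°cell / 0.0592 = (6)(+1.76) / 0.0592 = 178.4.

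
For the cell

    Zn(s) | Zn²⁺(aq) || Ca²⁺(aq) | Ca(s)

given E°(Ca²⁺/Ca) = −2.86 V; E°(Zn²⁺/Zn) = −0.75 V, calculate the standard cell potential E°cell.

−2.11 V

By convention the left-hand electrode in cell notation is the anode (oxidation) and the right-hand electrode is the cathode (reduction).
E°cell = E°(right) − E°(left) = −2.86 − (−0.75) = −2.11 V.
The negative sign shows that, as written, the cell would require an external voltage to drive the reaction.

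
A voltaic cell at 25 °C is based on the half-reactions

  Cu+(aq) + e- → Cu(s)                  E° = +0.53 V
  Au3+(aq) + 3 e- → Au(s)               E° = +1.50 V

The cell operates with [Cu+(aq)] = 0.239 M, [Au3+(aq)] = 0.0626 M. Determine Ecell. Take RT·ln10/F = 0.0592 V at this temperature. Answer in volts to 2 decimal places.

Au³⁺/Au is reduced (cathode, E° = +1.50 V) and Cu⁺/Cu is oxidized (anode).
E°cell = E°cat − E°an = +1.50 − (+0.53) = +0.97 V; n = 3.
For the overall reaction Au3+(aq) + 3 Cu(s) → Au(s) + 3 Cu+(aq), Q = [Cu+(aq)]^3 / [Au3+(aq)] = 0.218, giving log Q = −0.661.
By the Nernst equation, E = +0.97 − (0.0592/3)·(−0.661) = +0.98 V.

+0.98 V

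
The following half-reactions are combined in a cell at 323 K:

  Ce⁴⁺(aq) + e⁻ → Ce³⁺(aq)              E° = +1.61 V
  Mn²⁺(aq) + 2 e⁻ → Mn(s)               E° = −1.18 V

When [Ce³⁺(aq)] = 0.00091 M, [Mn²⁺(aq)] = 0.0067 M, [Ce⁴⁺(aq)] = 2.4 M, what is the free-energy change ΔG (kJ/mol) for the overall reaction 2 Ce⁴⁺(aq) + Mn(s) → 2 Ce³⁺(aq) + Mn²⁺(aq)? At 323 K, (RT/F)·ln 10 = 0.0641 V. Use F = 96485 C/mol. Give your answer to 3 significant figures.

−594 kJ/mol

E°cell = +1.61 − (−1.18) = +2.79 V; the balanced reaction transfers n = 2 electrons.
Here Q = ([Ce³⁺(aq)]^2·[Mn²⁺(aq)]) / [Ce⁴⁺(aq)]^2 = 9.63×10^−10 (log Q = −9.016), giving E = +2.79 − (0.0641/2)·(−9.016) = +3.0790 V.
ΔG = −nFE = −(2)(96485)(+3.0790) J/mol = −594 kJ/mol.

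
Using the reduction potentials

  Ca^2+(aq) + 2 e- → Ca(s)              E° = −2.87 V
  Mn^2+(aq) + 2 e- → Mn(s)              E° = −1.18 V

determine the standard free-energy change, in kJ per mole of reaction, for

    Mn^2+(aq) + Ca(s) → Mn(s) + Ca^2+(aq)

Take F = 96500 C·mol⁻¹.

In the reaction as written Mn^2+(aq) is reduced, so the Mn²⁺/Mn couple is the cathode and Ca²⁺/Ca is the anode.
E°cell = −1.18 − (−2.87) = +1.69 V; balancing electrons gives n = 2.
ΔG° = −nFE°cell = −(2)(96500)(+1.69) J/mol = −326 kJ/mol.

−326 kJ/mol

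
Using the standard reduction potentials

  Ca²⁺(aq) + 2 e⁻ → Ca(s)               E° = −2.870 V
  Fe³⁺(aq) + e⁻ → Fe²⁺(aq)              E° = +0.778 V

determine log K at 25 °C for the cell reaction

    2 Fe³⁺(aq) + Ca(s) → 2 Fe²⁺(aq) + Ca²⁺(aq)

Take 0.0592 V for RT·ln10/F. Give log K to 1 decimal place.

log K = 123.2

The Fe³⁺/Fe²⁺ couple is reduced (cathode); E°cell = +0.778 − (−2.870) = +3.648 V with n = 2.
At equilibrium E = 0, so log K = nE°cell / 0.0592 = (2)(+3.648) / 0.0592 = 123.2.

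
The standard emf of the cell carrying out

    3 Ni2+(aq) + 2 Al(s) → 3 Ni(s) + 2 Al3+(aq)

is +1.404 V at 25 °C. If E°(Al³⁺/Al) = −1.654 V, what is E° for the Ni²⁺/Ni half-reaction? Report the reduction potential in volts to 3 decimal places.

−0.250 V

In the reaction as written the Ni²⁺/Ni couple is reduced (cathode) and Al³⁺/Al is oxidized (anode), so E°cell = E°(Ni²⁺/Ni) − E°(Al³⁺/Al).
E°(Ni²⁺/Ni) = E°cell + E°(anode) = +1.404 + (−1.654) = −0.250 V.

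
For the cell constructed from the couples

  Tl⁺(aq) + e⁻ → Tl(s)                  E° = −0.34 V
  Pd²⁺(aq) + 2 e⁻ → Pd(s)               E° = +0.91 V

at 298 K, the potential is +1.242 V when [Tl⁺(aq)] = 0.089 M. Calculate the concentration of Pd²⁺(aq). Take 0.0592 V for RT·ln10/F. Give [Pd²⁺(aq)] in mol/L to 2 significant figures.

0.0043 M

The Pd²⁺/Pd couple has the larger reduction potential, so it is the cathode: E°cell = +0.91 − (−0.34) = +1.25 V and n = 2.
From the Nernst equation, log Q = n(E° − E)/0.0592 = 2·(+1.25 − (+1.242))/0.0592 = 0.270.
The balanced reaction is Pd²⁺(aq) + 2 Tl(s) → Pd(s) + 2 Tl⁺(aq), so Q = [Tl⁺(aq)]^2 / [Pd²⁺(aq)].
Substituting the known concentrations and solving, log [Pd²⁺(aq)] = −2.371 and [Pd²⁺(aq)] = 0.0043 M.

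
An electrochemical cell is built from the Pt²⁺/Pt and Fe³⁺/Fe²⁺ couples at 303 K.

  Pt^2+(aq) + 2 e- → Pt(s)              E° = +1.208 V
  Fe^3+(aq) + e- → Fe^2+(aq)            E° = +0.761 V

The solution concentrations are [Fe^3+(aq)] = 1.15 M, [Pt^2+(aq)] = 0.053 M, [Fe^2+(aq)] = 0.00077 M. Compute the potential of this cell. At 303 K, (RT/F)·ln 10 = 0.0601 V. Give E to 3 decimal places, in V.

+0.218 V

Pt²⁺/Pt is reduced (cathode, E° = +1.208 V) and Fe³⁺/Fe²⁺ is oxidized (anode).
The standard potential is +1.208 − (+0.761) = +0.447 V and the balanced reaction transfers n = 2 electrons.
For the overall reaction Pt^2+(aq) + 2 Fe^2+(aq) → Pt(s) + 2 Fe^3+(aq), Q = [Fe^3+(aq)]^2 / ([Pt^2+(aq)]·[Fe^2+(aq)]^2) = 4.21×10^7, giving log Q = 7.624.
By the Nernst equation, E = +0.447 − (0.0601/2)·(7.624) = +0.218 V.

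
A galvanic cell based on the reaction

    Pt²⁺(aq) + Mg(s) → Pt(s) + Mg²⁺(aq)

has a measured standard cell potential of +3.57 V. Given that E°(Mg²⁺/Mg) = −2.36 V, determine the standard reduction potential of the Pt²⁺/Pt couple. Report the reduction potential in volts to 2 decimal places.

+1.21 V

In the reaction as written the Pt²⁺/Pt couple is reduced (cathode) and Mg²⁺/Mg is oxidized (anode), so E°cell = E°(Pt²⁺/Pt) − E°(Mg²⁺/Mg).
E°(Pt²⁺/Pt) = E°cell + E°(anode) = +3.57 + (−2.36) = +1.21 V.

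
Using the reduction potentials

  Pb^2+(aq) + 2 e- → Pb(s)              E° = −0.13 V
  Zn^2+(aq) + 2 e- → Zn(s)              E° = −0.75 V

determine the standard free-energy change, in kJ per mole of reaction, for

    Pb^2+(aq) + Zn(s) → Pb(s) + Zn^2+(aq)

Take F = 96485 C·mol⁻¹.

In the reaction as written Pb^2+(aq) is reduced, so the Pb²⁺/Pb couple is the cathode and Zn²⁺/Zn is the anode.
E°cell = −0.13 − (−0.75) = +0.62 V; balancing electrons gives n = 2.
ΔG° = −nFE°cell = −(2)(96485)(+0.62) J/mol = −120 kJ/mol.

−120 kJ/mol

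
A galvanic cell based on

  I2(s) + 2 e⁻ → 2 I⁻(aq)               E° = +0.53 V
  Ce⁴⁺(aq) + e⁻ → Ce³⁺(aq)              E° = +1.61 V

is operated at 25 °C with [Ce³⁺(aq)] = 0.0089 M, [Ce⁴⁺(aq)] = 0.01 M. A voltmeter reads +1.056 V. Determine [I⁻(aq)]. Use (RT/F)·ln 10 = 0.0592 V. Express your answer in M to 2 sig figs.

With Ce⁴⁺/Ce³⁺ at the cathode and I₂/I⁻ at the anode, E°cell = +1.61 − (+0.53) = +1.08 V (n = 2).
From the Nernst equation, log Q = n(E° − E)/0.0592 = 2·(+1.08 − (+1.056))/0.0592 = 0.811.
For 2 Ce⁴⁺(aq) + 2 I⁻(aq) → 2 Ce³⁺(aq) + I2(s), the reaction quotient is Q = [Ce³⁺(aq)]^2 / ([Ce⁴⁺(aq)]^2·[I⁻(aq)]^2).
Substituting the known concentrations and solving, log [I⁻(aq)] = −0.456 and [I⁻(aq)] = 0.35 M.

0.35 M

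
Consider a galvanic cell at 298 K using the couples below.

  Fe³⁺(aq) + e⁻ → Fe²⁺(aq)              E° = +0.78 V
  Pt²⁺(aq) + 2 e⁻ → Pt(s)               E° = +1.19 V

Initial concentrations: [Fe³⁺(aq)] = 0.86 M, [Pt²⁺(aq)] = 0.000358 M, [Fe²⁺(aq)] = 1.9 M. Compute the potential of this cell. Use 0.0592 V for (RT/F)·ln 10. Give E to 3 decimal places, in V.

+0.328 V

Since E°(Pt²⁺/Pt) > E°(Fe³⁺/Fe²⁺), Pt²⁺/Pt serves as the cathode.
E°cell = E°cat − E°an = +1.19 − (+0.78) = +0.41 V; n = 2.
The balanced reaction is Pt²⁺(aq) + 2 Fe²⁺(aq) → Pt(s) + 2 Fe³⁺(aq), so Q = [Fe³⁺(aq)]^2 / ([Pt²⁺(aq)]·[Fe²⁺(aq)]^2) = 572 and log Q = 2.758.
E = E° − (0.0592/n)·log Q = +0.41 − (0.0592/2)(2.758) = +0.328 V.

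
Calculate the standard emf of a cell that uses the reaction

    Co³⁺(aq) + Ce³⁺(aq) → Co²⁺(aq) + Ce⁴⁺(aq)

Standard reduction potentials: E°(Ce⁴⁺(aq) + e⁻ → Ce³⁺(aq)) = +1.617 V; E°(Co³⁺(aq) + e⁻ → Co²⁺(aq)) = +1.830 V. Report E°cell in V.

Co³⁺(aq) gains electrons, so the Co³⁺/Co²⁺ couple is the cathode; the Ce⁴⁺/Ce³⁺ couple is the anode.
E°cell = E°(cathode) − E°(anode) = +1.830 − (+1.617) = +0.213 V.

+0.213 V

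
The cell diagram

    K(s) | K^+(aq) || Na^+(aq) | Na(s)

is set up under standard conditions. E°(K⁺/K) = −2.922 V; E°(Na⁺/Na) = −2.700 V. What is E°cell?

By convention the left-hand electrode in cell notation is the anode (oxidation) and the right-hand electrode is the cathode (reduction).
E°cell = E°(right) − E°(left) = −2.700 − (−2.922) = +0.222 V.

+0.222 V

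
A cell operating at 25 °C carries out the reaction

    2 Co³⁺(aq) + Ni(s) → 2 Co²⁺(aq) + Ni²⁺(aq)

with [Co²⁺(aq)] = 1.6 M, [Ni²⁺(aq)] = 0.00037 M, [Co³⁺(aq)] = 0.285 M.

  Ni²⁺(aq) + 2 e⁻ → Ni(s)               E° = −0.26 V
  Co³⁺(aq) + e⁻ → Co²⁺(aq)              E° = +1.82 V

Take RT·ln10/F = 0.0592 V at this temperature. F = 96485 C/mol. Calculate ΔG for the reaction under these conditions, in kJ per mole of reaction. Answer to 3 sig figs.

−412 kJ/mol

E°cell = +1.82 − (−0.26) = +2.08 V; the balanced reaction transfers n = 2 electrons.
Here Q = ([Co²⁺(aq)]^2·[Ni²⁺(aq)]) / [Co³⁺(aq)]^2 = 0.0117 (log Q = −1.933), giving E = +2.08 − (0.0592/2)·(−1.933) = +2.1372 V.
ΔG = −nFE = −(2)(96485)(+2.1372) J/mol = −412 kJ/mol.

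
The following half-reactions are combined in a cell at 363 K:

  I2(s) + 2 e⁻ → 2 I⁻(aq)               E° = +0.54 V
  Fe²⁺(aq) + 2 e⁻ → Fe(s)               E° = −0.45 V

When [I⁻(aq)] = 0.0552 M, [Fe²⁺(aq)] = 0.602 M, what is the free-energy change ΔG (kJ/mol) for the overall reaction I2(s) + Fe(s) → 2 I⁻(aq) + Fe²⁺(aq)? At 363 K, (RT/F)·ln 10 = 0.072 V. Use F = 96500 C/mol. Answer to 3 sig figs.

E°cell = +0.54 − (−0.45) = +0.99 V; the balanced reaction transfers n = 2 electrons.
Q = [I⁻(aq)]^2·[Fe²⁺(aq)] = 0.00183, so log Q = −2.737 and E = +0.99 − (0.072/2)(−2.737) = +1.0885 V.
Finally ΔG = −nFE = −(2)(96500 C/mol)(+1.0885 V) = −210 kJ/mol.

−210 kJ/mol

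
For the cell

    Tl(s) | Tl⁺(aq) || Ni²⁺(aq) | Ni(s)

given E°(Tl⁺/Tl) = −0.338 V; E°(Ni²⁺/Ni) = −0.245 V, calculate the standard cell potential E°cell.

By convention the left-hand electrode in cell notation is the anode (oxidation) and the right-hand electrode is the cathode (reduction).
E°cell = E°(right) − E°(left) = −0.245 − (−0.338) = +0.093 V.

+0.093 V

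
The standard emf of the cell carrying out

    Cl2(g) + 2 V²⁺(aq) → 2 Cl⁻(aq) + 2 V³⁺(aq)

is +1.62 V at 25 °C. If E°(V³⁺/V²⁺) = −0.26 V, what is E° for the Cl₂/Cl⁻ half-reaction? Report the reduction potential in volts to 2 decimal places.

+1.36 V

In the reaction as written the Cl₂/Cl⁻ couple is reduced (cathode) and V³⁺/V²⁺ is oxidized (anode), so E°cell = E°(Cl₂/Cl⁻) − E°(V³⁺/V²⁺).
E°(Cl₂/Cl⁻) = E°cell + E°(anode) = +1.62 + (−0.26) = +1.36 V.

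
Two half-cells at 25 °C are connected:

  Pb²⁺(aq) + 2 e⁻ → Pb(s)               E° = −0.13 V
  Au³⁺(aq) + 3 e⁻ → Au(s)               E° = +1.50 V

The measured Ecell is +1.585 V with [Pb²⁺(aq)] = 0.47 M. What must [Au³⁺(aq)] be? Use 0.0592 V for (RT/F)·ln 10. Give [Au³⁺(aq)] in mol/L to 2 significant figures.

Au³⁺/Au is the cathode (higher E°); E°cell = +1.50 − (−0.13) = +1.63 V with n = 6.
From the Nernst equation, log Q = n(E° − E)/0.0592 = 6·(+1.63 − (+1.585))/0.0592 = 4.561.
The balanced reaction is 2 Au³⁺(aq) + 3 Pb(s) → 2 Au(s) + 3 Pb²⁺(aq), so Q = [Pb²⁺(aq)]^3 / [Au³⁺(aq)]^2.
Isolating [Au³⁺(aq)] in Q = 10^{4.561} yields log [Au³⁺(aq)] = −2.772, i.e. 0.0017 M.

0.0017 M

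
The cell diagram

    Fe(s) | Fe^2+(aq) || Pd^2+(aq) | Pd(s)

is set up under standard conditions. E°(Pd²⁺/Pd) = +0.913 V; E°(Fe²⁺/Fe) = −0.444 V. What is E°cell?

By convention the left-hand electrode in cell notation is the anode (oxidation) and the right-hand electrode is the cathode (reduction).
E°cell = E°(right) − E°(left) = +0.913 − (−0.444) = +1.357 V.

+1.357 V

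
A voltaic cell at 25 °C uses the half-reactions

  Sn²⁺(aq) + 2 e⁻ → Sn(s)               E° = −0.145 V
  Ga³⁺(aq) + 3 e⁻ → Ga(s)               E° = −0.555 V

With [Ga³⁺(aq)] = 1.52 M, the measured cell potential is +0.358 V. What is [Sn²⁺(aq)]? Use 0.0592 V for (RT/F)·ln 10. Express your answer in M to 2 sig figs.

With Sn²⁺/Sn at the cathode and Ga³⁺/Ga at the anode, E°cell = −0.145 − (−0.555) = +0.410 V (n = 6).
Rearranging E = E° − (0.0592/n)·log Q gives log Q = 6(+0.410 − (+0.358))/0.0592 = 5.270.
Balancing electrons gives 3 Sn²⁺(aq) + 2 Ga(s) → 3 Sn(s) + 2 Ga³⁺(aq); thus Q = [Ga³⁺(aq)]^2 / [Sn²⁺(aq)]^3.
Solving for the unknown gives log [Sn²⁺(aq)] = −1.635, so [Sn²⁺(aq)] ≈ 0.023 M.

0.023 M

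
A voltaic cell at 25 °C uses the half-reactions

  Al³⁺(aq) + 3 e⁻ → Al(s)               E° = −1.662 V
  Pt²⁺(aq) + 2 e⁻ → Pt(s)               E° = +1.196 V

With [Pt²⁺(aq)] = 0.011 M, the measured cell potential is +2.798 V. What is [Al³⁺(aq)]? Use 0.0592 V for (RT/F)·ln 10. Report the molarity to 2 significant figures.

The Pt²⁺/Pt couple has the larger reduction potential, so it is the cathode: E°cell = +1.196 − (−1.662) = +2.858 V and n = 6.
From the Nernst equation, log Q = n(E° − E)/0.0592 = 6·(+2.858 − (+2.798))/0.0592 = 6.081.
For 3 Pt²⁺(aq) + 2 Al(s) → 3 Pt(s) + 2 Al³⁺(aq), the reaction quotient is Q = [Al³⁺(aq)]^2 / [Pt²⁺(aq)]^3.
Isolating [Al³⁺(aq)] in Q = 10^{6.081} yields log [Al³⁺(aq)] = 0.103, i.e. 1.3 M.

1.3 M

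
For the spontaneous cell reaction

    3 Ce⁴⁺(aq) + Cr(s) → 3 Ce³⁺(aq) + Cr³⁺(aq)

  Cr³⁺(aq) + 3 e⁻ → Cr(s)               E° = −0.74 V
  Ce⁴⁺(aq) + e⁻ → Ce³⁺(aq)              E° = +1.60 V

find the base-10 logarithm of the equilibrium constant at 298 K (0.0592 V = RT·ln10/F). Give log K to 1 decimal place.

The Ce⁴⁺/Ce³⁺ couple is reduced (cathode); E°cell = +1.60 − (−0.74) = +2.34 V with n = 3.
At equilibrium E = 0, so log K = nE°cell / 0.0592 = (3)(+2.34) / 0.0592 = 118.6.

log K = 118.6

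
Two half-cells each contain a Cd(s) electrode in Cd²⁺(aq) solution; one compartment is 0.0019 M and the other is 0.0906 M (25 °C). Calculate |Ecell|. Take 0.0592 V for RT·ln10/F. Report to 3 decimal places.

For a concentration cell E°cell = 0, since both electrodes use the same couple.
The compartment with the higher Cd²⁺(aq) concentration (0.0906 M) acts as the cathode; ions are reduced there and produced at the dilute (0.0019 M) anode.
With n = 2, Ecell = −(0.0592/2)·log([dilute]/[conc]) = −(0.0592/2)·log(0.0019/0.0906) = +0.050 V.

0.050 V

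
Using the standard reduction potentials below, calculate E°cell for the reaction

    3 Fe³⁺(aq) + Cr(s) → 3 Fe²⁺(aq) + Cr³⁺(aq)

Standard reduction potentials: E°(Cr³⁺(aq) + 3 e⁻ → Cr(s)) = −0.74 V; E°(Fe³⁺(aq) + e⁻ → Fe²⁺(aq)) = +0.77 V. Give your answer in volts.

+1.51 V

In the reaction as written, Fe³⁺(aq) is reduced (cathode) and Cr³⁺(aq) is produced by oxidation at the anode.
E°cell = E°(cathode) − E°(anode) = +0.77 − (−0.74) = +1.51 V.
The positive value indicates the reaction is spontaneous as written.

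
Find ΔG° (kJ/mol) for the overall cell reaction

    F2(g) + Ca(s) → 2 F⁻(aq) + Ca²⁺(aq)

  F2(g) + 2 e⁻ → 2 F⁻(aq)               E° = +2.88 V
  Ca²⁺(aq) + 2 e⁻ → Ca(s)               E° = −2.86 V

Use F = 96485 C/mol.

−1108 kJ/mol

In the reaction as written F2(g) is reduced, so the F₂/F⁻ couple is the cathode and Ca²⁺/Ca is the anode.
E°cell = +2.88 − (−2.86) = +5.74 V; balancing electrons gives n = 2.
ΔG° = −nFE°cell = −(2)(96485)(+5.74) J/mol = −1108 kJ/mol.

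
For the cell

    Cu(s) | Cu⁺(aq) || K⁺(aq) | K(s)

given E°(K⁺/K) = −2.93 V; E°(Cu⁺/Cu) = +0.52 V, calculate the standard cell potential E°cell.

−3.45 V

By convention the left-hand electrode in cell notation is the anode (oxidation) and the right-hand electrode is the cathode (reduction).
E°cell = E°(right) − E°(left) = −2.93 − (+0.52) = −3.45 V.
The negative sign shows that, as written, the cell would require an external voltage to drive the reaction.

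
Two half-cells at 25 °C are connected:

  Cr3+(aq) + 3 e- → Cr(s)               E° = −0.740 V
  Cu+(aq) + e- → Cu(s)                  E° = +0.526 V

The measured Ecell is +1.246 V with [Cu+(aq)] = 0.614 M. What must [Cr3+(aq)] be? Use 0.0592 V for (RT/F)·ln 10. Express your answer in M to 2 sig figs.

With Cu⁺/Cu at the cathode and Cr³⁺/Cr at the anode, E°cell = +0.526 − (−0.740) = +1.266 V (n = 3).
Since E = E° − (0.0592/n)·log Q, log Q = n(E° − E)/0.0592 = 1.014.
Balancing electrons gives 3 Cu+(aq) + Cr(s) → 3 Cu(s) + Cr3+(aq); thus Q = [Cr3+(aq)] / [Cu+(aq)]^3.
Substituting the known concentrations and solving, log [Cr3+(aq)] = 0.379 and [Cr3+(aq)] = 2.4 M.

2.4 M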